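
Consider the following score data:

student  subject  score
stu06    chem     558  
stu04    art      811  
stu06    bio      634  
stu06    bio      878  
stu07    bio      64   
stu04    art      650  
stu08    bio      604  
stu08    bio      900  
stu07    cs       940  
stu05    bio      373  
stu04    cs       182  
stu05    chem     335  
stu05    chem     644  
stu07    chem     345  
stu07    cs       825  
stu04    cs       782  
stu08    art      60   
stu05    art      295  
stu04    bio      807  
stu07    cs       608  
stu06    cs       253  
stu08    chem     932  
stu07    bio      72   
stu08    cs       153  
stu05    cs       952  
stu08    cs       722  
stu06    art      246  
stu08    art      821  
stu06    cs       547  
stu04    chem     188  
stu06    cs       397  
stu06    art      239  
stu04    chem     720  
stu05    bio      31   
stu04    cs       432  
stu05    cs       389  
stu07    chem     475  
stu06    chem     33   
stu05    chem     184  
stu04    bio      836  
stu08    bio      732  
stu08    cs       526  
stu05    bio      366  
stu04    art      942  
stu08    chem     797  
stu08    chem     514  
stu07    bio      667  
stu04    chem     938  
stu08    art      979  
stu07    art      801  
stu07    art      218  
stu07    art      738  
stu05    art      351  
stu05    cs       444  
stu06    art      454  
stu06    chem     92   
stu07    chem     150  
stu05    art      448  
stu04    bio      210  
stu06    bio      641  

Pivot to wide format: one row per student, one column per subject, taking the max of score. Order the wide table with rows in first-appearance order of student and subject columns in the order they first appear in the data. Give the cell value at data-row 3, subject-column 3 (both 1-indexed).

With rows in first-appearance order of student, row 3 is student=stu07. subject columns in first-appearance order: chem, art, bio, cs; column 3 is bio.
Long rows with student=stu07, subject=bio: max(64, 72, 667) = 667.

667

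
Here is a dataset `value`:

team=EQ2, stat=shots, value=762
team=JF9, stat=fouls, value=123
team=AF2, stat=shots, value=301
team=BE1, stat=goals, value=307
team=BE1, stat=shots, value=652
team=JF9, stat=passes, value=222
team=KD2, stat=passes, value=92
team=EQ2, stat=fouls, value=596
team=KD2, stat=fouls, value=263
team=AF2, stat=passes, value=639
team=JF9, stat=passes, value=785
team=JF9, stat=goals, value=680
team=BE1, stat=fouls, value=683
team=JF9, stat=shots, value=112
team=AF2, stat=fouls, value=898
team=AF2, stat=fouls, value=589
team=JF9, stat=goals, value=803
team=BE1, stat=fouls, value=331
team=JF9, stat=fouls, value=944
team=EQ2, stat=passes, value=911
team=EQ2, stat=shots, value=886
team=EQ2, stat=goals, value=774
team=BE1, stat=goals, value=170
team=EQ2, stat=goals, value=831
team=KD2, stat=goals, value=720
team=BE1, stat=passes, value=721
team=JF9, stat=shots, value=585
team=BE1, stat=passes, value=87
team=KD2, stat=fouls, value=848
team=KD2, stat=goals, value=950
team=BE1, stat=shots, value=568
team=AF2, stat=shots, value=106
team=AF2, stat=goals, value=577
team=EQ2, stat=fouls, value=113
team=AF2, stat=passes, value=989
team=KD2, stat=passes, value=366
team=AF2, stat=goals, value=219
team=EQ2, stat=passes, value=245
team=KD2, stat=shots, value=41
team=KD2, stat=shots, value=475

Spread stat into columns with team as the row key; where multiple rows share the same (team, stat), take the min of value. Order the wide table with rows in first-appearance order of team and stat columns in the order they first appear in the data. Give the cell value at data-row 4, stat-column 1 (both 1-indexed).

568

With rows in first-appearance order of team, row 4 is team=BE1. stat columns in first-appearance order: shots, fouls, goals, passes; column 1 is shots.
Long rows with team=BE1, stat=shots: min(652, 568) = 568.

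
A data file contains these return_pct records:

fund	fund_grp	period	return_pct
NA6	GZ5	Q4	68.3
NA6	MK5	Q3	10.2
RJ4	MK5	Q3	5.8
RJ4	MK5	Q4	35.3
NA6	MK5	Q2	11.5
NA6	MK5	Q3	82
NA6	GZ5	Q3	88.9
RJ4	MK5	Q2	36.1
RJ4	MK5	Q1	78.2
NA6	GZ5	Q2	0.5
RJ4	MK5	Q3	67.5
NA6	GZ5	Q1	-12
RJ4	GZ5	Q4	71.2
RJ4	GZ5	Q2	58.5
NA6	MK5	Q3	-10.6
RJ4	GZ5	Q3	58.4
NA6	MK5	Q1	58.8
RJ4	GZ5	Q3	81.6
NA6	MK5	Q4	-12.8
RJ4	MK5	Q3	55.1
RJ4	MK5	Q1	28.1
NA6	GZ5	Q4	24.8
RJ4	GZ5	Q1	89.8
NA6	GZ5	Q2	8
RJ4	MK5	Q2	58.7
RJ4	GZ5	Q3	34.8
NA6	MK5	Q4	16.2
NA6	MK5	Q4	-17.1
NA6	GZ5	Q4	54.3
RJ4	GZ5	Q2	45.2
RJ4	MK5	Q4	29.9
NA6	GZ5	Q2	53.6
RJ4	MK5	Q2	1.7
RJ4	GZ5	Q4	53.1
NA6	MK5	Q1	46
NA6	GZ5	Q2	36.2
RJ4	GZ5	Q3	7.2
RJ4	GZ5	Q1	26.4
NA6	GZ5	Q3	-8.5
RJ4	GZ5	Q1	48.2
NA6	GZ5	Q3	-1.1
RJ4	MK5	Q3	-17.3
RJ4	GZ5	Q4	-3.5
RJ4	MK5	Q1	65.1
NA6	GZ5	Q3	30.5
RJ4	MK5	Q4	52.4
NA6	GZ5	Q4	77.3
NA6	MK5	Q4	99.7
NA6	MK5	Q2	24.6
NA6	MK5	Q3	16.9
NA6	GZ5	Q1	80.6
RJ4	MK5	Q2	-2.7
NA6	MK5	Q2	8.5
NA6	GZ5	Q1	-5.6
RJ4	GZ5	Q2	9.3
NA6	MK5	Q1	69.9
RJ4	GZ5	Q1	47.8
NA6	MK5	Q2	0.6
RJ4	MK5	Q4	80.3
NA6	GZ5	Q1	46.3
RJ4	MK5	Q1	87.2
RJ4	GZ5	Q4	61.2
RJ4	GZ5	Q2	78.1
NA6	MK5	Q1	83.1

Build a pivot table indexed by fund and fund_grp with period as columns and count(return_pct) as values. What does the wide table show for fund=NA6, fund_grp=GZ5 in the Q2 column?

4

Rows with fund=NA6, fund_grp=GZ5 and period=Q2: return_pct values are 0.5, 8, 53.6, 36.2.
4 rows match — count = 4.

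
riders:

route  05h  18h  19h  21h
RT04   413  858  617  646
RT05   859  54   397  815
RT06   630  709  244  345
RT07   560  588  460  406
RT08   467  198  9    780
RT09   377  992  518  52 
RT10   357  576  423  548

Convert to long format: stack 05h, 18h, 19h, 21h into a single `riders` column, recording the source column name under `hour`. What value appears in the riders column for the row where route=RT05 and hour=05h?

Unpivoting turns each (route, wide-column) pair into one long row.
The wide cell at row RT05, column 05h holds 859, so the long row (RT05, 05h) has riders=859.

859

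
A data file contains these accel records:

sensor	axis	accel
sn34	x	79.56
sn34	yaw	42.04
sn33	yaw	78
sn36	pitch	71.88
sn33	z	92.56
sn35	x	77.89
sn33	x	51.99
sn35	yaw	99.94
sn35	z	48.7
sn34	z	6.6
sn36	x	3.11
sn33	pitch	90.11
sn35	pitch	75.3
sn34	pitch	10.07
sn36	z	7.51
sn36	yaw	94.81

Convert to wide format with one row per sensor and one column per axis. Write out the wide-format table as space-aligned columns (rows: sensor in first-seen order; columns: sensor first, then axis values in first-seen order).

Columns: sensor plus the 4 distinct axis values (x, yaw, pitch, z).
For example, row sn34 column x takes accel=79.56 from the long row (sn34, x).

sensor  x      yaw    pitch  z    
sn34    79.56  42.04  10.07  6.6  
sn33    51.99  78     90.11  92.56
sn36    3.11   94.81  71.88  7.51 
sn35    77.89  99.94  75.3   48.7 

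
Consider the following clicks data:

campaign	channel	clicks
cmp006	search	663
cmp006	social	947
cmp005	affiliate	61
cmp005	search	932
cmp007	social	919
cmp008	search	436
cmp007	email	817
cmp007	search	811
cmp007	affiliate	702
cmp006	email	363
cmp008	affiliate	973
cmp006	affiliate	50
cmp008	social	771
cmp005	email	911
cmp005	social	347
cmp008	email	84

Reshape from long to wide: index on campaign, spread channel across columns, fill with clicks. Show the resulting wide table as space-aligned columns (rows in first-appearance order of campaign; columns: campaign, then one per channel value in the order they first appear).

Columns: campaign plus the 4 distinct channel values (search, social, affiliate, email).
For example, row cmp006 column search takes clicks=663 from the long row (cmp006, search).

campaign  search  social  affiliate  email
cmp006    663     947     50         363  
cmp005    932     347     61         911  
cmp007    811     919     702        817  
cmp008    436     771     973        84   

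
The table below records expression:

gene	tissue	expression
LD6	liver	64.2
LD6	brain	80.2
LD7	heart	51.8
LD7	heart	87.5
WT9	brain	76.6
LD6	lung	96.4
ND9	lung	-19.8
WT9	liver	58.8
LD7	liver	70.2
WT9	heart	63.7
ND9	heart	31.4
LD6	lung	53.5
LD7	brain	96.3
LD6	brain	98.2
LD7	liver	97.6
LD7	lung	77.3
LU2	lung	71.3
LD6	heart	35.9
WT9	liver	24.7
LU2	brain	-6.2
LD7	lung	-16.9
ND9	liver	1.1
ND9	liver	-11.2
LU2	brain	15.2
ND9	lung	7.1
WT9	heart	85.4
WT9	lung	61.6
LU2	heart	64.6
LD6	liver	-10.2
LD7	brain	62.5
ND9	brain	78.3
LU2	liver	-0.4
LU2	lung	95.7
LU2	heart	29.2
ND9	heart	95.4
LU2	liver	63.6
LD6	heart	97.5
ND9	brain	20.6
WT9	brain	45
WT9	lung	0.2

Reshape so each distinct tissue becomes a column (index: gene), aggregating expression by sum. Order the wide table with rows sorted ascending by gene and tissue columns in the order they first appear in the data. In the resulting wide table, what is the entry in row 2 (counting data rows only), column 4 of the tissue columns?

With rows sorted ascending by gene, row 2 is gene=LD7. tissue columns in first-appearance order: liver, brain, heart, lung; column 4 is lung.
Long rows with gene=LD7, tissue=lung: 77.3 + -16.9 = 60.4.

60.4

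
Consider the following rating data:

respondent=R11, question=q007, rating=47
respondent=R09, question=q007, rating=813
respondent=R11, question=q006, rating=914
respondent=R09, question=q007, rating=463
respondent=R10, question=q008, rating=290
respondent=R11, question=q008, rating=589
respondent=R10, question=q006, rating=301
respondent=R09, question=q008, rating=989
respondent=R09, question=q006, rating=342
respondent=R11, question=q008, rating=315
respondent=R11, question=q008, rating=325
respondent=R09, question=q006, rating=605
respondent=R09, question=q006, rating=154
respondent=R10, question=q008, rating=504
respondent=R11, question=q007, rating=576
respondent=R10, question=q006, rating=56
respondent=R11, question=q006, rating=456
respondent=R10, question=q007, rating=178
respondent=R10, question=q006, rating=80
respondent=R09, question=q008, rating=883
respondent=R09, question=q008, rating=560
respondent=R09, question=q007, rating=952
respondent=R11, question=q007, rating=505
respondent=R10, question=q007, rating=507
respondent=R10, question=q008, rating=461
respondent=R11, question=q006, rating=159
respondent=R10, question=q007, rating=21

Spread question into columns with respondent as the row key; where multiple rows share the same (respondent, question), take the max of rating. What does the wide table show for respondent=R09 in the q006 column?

605

Rows with respondent=R09 and question=q006: rating values are 342, 605, 154.
max(342, 605, 154) = 605.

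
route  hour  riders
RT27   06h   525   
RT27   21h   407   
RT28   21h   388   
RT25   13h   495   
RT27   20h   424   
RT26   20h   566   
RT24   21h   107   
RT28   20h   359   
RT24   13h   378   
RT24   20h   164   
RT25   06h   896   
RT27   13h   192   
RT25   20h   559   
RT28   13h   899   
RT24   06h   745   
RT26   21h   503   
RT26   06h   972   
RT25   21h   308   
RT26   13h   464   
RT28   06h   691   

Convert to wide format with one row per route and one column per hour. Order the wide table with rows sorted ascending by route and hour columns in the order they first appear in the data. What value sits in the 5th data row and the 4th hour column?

359

With rows sorted ascending by route, row 5 is route=RT28. hour columns in first-appearance order: 06h, 21h, 13h, 20h; column 4 is 20h.
Long rows with route=RT28, hour=20h: riders = 359.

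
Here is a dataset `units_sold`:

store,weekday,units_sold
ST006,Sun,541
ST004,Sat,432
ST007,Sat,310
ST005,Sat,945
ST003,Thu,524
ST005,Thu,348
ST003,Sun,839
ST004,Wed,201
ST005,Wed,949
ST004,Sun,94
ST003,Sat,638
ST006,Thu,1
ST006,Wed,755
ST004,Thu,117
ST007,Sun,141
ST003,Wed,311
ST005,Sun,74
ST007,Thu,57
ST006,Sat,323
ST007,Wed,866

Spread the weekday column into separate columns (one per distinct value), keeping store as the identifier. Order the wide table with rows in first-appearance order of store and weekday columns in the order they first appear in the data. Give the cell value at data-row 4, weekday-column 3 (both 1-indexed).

With rows in first-appearance order of store, row 4 is store=ST005. weekday columns in first-appearance order: Sun, Sat, Thu, Wed; column 3 is Thu.
Long rows with store=ST005, weekday=Thu: units_sold = 348.

348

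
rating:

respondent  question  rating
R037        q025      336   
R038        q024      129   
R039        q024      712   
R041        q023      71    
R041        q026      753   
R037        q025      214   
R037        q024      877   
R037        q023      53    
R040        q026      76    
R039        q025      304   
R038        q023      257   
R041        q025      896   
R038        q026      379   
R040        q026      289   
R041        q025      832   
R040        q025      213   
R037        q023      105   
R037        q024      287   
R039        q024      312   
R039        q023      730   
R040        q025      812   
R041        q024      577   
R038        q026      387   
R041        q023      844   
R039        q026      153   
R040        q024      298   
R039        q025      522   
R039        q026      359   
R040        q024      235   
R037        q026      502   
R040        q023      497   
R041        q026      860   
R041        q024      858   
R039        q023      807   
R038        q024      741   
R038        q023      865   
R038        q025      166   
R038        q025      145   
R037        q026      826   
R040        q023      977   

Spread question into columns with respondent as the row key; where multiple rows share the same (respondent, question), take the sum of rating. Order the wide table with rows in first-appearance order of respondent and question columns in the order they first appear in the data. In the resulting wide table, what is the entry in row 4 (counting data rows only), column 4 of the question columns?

1613

With rows in first-appearance order of respondent, row 4 is respondent=R041. question columns in first-appearance order: q025, q024, q023, q026; column 4 is q026.
Long rows with respondent=R041, question=q026: 753 + 860 = 1613.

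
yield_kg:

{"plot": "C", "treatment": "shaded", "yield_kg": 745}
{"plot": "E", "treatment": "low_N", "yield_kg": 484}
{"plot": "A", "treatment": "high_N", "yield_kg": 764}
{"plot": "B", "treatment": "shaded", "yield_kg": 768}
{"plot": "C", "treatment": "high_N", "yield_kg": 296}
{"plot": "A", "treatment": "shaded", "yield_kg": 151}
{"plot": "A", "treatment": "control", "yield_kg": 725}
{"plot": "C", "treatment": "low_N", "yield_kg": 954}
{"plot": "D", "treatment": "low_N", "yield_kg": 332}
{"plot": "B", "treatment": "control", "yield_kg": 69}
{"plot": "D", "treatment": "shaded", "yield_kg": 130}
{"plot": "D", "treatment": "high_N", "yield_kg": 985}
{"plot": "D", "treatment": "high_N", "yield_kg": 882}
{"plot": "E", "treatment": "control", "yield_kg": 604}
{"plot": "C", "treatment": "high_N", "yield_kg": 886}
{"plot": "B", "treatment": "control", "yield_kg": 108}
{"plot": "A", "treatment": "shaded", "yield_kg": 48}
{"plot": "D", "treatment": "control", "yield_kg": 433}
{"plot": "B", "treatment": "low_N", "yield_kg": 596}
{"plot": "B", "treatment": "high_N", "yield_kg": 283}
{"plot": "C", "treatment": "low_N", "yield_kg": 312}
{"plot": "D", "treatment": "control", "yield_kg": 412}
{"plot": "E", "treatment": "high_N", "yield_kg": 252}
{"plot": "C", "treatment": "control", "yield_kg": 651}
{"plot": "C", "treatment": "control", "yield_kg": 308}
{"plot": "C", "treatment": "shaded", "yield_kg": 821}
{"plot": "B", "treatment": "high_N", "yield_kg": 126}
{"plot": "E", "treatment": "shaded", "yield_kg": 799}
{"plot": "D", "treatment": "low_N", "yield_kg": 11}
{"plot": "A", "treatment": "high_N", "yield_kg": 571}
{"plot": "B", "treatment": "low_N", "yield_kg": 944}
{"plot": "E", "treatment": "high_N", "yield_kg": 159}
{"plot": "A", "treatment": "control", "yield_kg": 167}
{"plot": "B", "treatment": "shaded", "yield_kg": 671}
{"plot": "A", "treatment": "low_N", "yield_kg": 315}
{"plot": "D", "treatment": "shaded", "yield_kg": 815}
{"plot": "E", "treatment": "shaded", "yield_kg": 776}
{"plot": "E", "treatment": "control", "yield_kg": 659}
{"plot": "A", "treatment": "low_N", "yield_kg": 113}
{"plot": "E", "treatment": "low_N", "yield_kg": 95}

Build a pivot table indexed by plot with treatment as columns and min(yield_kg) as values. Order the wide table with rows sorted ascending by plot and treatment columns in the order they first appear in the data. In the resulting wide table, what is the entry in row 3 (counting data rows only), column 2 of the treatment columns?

312

With rows sorted ascending by plot, row 3 is plot=C. treatment columns in first-appearance order: shaded, low_N, high_N, control; column 2 is low_N.
Long rows with plot=C, treatment=low_N: min(954, 312) = 312.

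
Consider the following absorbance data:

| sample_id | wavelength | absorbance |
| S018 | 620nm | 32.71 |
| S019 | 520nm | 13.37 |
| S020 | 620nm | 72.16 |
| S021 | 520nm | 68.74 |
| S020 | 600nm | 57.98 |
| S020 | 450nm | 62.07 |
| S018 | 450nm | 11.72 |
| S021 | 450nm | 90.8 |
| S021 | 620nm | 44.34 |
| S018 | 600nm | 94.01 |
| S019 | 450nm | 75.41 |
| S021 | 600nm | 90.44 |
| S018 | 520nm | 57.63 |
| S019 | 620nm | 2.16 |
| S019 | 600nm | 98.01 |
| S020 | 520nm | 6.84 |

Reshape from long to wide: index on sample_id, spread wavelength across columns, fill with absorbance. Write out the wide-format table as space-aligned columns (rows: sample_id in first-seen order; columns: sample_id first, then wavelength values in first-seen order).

Columns: sample_id plus the 4 distinct wavelength values (620nm, 520nm, 600nm, 450nm).
For example, row S018 column 620nm takes absorbance=32.71 from the long row (S018, 620nm).

sample_id  620nm  520nm  600nm  450nm
S018       32.71  57.63  94.01  11.72
S019       2.16   13.37  98.01  75.41
S020       72.16  6.84   57.98  62.07
S021       44.34  68.74  90.44  90.8 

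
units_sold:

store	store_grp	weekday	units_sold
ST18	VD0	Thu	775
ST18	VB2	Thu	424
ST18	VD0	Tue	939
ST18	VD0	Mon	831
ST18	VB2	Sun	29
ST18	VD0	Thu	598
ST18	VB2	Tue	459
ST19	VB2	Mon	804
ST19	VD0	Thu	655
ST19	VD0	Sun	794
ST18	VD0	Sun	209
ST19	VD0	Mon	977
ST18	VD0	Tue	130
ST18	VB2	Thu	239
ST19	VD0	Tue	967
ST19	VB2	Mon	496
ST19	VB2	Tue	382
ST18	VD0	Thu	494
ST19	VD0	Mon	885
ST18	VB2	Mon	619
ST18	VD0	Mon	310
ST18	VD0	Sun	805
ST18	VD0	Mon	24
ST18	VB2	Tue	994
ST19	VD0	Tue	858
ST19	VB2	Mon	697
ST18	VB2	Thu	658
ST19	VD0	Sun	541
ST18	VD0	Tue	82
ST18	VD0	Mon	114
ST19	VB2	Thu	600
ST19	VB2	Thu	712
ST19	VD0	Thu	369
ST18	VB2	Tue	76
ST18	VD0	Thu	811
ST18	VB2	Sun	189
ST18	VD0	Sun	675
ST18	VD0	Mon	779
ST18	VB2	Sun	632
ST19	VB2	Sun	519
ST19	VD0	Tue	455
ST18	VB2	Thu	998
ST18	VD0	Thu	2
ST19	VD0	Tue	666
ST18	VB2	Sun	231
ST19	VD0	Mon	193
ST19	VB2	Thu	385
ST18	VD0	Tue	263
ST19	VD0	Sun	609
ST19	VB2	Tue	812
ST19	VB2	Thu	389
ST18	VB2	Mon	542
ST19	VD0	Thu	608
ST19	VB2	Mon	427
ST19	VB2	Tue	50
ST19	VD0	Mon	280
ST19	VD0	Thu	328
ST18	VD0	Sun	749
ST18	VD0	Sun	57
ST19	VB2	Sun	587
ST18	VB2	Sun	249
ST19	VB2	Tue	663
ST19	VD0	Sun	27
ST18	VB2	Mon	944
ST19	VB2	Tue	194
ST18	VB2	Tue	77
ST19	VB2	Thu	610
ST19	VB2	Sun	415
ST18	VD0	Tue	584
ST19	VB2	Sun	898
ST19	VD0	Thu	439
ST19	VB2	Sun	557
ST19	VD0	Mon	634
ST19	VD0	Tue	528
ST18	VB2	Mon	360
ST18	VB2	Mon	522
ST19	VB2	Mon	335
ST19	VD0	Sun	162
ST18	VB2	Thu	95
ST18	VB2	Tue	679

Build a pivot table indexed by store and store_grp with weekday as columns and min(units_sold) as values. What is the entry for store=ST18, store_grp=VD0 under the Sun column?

57

Rows with store=ST18, store_grp=VD0 and weekday=Sun: units_sold values are 209, 805, 675, 749, 57.
min(209, 805, 675, 749, 57) = 57.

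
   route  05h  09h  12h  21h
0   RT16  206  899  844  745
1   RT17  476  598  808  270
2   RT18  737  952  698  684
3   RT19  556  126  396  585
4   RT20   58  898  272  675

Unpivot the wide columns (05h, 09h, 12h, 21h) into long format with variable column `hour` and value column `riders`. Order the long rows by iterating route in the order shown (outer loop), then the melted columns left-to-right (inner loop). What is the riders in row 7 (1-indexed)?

808

20 rows total (5 × 4). Row 7: index ⌊(7-1)/4⌋ = 1 into route → RT17; (7-1) mod 4 = 2 into the melted columns → 12h.
So row 7 is (RT17, 12h, 808); riders = 808.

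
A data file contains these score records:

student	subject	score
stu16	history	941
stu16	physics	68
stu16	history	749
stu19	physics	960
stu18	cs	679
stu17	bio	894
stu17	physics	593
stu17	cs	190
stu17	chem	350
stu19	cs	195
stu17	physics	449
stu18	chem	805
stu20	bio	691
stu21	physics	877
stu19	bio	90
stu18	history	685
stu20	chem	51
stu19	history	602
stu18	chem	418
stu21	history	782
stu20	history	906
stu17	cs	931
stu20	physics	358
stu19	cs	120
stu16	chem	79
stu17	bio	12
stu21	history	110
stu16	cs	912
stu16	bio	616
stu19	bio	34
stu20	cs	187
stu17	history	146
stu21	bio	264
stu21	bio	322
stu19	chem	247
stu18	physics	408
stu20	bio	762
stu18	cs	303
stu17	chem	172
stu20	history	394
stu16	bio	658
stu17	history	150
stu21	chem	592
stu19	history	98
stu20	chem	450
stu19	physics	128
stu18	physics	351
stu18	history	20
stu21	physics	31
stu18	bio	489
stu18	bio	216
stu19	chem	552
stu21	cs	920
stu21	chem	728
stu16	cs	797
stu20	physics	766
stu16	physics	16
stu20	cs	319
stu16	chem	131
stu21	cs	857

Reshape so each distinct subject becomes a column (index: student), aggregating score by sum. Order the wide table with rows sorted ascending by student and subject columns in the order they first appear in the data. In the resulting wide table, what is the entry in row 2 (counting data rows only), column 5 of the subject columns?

522

With rows sorted ascending by student, row 2 is student=stu17. subject columns in first-appearance order: history, physics, cs, bio, chem; column 5 is chem.
Long rows with student=stu17, subject=chem: 350 + 172 = 522.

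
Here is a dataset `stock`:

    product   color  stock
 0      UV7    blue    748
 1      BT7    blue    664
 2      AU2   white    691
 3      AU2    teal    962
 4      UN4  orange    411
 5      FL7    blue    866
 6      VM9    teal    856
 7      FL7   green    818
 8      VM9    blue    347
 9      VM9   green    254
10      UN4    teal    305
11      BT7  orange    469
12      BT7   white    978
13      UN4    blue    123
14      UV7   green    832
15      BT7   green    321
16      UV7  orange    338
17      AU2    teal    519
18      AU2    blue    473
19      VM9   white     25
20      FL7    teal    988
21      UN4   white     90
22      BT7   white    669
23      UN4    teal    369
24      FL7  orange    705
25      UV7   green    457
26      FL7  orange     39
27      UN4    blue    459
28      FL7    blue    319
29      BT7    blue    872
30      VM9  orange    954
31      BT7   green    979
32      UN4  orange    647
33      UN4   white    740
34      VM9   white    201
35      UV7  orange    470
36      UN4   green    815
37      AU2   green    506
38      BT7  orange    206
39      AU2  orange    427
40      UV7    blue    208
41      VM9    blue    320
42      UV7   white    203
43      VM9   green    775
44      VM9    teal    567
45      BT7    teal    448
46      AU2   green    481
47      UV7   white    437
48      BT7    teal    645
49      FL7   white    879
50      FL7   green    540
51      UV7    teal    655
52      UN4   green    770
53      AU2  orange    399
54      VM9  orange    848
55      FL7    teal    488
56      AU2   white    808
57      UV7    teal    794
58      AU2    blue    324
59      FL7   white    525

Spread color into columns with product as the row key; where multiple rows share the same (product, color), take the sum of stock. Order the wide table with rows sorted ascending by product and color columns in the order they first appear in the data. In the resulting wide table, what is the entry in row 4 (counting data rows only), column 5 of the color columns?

With rows sorted ascending by product, row 4 is product=UN4. color columns in first-appearance order: blue, white, teal, orange, green; column 5 is green.
Long rows with product=UN4, color=green: 815 + 770 = 1585.

1585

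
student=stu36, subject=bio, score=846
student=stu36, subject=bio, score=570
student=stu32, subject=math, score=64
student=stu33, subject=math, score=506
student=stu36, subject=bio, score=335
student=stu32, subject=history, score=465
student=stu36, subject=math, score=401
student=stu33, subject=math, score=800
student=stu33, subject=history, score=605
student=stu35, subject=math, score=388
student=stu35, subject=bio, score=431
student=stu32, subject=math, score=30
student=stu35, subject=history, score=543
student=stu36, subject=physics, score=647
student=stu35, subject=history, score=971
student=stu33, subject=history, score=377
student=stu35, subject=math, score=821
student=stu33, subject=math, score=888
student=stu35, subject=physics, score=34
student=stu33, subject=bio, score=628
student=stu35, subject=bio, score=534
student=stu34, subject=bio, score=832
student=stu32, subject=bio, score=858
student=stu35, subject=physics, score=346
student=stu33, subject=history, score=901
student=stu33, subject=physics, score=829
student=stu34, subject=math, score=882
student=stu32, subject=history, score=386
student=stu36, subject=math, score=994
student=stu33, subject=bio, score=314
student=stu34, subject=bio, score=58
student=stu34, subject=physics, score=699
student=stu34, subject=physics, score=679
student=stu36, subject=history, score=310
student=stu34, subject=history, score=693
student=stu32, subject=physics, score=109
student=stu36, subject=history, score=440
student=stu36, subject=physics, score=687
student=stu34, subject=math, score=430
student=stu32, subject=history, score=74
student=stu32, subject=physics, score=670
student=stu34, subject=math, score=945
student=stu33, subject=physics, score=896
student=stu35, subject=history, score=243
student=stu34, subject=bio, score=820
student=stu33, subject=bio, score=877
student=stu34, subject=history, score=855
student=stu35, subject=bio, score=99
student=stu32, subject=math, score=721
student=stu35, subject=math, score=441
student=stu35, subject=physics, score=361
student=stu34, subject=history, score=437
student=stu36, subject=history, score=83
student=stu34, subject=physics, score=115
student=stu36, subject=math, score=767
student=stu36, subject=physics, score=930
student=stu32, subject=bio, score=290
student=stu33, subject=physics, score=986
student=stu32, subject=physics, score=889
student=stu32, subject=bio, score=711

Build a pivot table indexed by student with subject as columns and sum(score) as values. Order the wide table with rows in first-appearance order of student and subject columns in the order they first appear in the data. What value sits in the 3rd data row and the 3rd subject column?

1883

With rows in first-appearance order of student, row 3 is student=stu33. subject columns in first-appearance order: bio, math, history, physics; column 3 is history.
Long rows with student=stu33, subject=history: 605 + 377 + 901 = 1883.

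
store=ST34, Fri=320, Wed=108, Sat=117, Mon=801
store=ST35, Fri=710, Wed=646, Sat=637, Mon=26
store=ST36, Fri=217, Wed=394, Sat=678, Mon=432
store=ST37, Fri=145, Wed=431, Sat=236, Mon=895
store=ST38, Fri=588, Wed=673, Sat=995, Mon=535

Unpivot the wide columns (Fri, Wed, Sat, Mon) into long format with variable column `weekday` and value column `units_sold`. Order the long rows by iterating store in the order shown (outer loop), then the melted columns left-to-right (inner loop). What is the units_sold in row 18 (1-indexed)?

20 rows total (5 × 4). Row 18: index ⌊(18-1)/4⌋ = 4 into store → ST38; (18-1) mod 4 = 1 into the melted columns → Wed.
So row 18 is (ST38, Wed, 673); units_sold = 673.

673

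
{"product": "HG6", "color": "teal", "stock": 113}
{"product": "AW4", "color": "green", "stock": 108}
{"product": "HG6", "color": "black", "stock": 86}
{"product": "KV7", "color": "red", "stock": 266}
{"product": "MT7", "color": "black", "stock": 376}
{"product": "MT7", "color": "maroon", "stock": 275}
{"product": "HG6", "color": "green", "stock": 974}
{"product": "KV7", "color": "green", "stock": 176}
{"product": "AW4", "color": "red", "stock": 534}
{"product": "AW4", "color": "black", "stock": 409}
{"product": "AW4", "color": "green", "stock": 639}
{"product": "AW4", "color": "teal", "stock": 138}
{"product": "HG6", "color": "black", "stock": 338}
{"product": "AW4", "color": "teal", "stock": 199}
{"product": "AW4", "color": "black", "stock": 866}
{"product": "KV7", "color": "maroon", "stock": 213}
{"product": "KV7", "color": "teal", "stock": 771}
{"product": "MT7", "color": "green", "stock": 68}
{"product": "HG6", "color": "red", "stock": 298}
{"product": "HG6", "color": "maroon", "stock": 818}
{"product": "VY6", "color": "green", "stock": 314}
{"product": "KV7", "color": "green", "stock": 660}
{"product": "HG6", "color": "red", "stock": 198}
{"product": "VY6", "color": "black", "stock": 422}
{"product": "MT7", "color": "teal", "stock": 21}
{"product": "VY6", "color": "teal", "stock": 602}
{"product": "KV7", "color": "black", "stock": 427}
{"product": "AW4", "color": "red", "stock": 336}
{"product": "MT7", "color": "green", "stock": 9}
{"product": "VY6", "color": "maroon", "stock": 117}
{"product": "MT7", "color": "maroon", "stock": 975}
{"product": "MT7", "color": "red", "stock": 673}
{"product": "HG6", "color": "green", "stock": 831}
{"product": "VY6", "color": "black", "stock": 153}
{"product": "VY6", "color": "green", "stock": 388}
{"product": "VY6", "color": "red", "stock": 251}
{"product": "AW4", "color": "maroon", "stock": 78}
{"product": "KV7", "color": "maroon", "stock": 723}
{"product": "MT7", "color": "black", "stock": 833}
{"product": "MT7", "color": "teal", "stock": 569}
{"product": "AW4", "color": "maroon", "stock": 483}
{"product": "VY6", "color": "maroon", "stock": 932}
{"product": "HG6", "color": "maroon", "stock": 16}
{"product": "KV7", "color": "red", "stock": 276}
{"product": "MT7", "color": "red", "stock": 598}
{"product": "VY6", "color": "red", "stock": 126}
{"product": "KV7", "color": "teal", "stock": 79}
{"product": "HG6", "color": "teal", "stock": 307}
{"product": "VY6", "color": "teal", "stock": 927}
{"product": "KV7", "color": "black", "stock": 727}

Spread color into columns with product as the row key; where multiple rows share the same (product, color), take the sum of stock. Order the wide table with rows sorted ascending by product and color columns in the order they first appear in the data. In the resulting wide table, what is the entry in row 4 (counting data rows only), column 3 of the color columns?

1209

With rows sorted ascending by product, row 4 is product=MT7. color columns in first-appearance order: teal, green, black, red, maroon; column 3 is black.
Long rows with product=MT7, color=black: 376 + 833 = 1209.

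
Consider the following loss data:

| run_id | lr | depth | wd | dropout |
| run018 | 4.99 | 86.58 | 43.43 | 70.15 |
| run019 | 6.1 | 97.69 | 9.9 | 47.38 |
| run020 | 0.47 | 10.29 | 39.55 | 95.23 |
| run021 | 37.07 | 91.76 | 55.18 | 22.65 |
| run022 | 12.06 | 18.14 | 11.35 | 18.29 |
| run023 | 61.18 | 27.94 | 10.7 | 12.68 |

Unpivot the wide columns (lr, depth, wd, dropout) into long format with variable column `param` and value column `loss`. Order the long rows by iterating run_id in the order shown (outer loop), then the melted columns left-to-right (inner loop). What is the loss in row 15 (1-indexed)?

24 rows total (6 × 4). Row 15: index ⌊(15-1)/4⌋ = 3 into run_id → run021; (15-1) mod 4 = 2 into the melted columns → wd.
So row 15 is (run021, wd, 55.18); loss = 55.18.

55.18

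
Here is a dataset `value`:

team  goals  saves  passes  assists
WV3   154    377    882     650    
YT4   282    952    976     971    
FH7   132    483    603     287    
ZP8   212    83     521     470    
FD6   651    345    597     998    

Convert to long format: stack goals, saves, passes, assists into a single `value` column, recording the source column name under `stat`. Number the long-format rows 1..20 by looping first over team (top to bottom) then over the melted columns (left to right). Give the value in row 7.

20 rows total (5 × 4). Row 7: index ⌊(7-1)/4⌋ = 1 into team → YT4; (7-1) mod 4 = 2 into the melted columns → passes.
So row 7 is (YT4, passes, 976); value = 976.

976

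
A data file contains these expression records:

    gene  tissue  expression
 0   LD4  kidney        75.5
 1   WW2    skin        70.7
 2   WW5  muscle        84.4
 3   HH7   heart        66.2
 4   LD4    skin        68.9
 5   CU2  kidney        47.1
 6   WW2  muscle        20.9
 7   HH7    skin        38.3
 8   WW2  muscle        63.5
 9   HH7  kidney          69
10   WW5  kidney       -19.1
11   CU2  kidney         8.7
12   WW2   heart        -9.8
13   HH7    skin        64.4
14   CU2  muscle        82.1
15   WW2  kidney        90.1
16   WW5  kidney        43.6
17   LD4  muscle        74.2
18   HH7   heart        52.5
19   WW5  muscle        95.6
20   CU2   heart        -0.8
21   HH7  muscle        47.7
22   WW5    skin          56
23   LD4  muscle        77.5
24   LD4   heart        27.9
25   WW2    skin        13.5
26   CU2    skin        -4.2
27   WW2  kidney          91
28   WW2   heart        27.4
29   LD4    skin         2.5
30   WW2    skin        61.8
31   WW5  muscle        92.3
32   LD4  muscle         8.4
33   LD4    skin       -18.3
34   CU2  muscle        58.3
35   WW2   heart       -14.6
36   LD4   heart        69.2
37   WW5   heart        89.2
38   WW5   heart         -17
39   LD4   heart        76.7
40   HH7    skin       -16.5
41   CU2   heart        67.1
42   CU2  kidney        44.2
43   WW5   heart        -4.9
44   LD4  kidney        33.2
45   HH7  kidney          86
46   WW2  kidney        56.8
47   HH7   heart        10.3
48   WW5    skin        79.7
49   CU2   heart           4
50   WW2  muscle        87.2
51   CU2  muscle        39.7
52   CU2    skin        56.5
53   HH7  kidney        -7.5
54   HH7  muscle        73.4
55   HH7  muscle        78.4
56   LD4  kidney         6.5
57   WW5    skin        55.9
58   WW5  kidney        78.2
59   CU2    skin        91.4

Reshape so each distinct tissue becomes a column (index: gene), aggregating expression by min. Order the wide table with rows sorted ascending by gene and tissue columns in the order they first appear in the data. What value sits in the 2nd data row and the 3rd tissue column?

With rows sorted ascending by gene, row 2 is gene=HH7. tissue columns in first-appearance order: kidney, skin, muscle, heart; column 3 is muscle.
Long rows with gene=HH7, tissue=muscle: min(47.7, 73.4, 78.4) = 47.7.

47.7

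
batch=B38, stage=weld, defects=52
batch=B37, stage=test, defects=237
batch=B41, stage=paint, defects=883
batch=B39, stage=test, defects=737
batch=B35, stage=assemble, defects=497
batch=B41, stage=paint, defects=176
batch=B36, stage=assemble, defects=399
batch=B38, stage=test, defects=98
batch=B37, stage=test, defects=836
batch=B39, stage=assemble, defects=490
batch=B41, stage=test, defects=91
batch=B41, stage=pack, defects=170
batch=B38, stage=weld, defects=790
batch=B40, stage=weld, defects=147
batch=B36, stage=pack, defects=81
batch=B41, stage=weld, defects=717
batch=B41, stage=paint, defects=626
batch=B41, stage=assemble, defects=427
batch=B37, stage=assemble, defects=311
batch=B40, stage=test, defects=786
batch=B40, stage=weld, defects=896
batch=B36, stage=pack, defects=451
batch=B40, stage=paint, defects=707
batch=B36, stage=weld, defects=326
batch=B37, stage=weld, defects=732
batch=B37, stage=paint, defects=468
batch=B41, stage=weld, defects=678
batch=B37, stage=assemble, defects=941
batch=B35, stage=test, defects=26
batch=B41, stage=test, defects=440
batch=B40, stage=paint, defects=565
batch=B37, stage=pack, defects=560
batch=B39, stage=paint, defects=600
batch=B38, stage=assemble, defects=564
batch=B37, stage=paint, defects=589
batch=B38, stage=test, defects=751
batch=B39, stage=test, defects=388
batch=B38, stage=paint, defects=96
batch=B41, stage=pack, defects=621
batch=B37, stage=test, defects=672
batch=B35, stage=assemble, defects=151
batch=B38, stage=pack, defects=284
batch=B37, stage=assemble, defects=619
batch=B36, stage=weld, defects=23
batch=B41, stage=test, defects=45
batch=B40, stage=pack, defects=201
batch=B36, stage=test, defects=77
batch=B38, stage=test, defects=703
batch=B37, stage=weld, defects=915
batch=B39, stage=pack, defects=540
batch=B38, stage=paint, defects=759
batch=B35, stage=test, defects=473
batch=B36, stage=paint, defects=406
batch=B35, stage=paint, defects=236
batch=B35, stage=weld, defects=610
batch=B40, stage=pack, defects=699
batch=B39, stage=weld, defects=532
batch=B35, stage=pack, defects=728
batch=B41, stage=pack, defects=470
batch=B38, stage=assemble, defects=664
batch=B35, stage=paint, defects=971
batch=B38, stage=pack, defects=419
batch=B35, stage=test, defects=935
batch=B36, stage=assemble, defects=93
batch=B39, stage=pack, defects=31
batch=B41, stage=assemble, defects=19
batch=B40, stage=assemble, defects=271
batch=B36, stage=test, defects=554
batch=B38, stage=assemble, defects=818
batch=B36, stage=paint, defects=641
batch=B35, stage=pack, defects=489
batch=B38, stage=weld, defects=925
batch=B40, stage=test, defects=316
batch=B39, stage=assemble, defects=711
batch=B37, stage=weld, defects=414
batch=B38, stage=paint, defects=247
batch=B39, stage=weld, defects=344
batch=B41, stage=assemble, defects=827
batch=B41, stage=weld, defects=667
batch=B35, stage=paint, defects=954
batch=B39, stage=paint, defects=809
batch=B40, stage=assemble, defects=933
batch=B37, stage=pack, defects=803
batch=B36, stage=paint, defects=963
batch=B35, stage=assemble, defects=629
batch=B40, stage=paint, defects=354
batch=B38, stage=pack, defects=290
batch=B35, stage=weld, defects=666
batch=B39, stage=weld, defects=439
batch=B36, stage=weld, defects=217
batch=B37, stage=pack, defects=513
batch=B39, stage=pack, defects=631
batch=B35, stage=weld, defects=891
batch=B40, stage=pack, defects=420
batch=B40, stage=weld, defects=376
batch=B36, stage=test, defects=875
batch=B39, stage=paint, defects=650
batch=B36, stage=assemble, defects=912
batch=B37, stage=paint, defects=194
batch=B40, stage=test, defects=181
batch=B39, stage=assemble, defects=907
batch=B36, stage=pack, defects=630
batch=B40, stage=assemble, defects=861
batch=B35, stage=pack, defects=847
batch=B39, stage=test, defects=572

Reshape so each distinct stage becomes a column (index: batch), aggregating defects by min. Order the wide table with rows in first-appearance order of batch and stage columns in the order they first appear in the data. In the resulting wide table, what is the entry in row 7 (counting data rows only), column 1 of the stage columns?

With rows in first-appearance order of batch, row 7 is batch=B40. stage columns in first-appearance order: weld, test, paint, assemble, pack; column 1 is weld.
Long rows with batch=B40, stage=weld: min(147, 896, 376) = 147.

147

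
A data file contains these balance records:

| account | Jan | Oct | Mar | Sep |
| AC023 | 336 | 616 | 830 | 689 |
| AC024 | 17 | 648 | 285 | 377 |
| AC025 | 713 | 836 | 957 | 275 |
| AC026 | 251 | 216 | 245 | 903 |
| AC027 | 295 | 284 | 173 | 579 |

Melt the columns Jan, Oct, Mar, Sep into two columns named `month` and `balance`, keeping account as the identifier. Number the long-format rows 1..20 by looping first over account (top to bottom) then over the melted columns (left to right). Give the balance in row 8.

20 rows total (5 × 4). Row 8: index ⌊(8-1)/4⌋ = 1 into account → AC024; (8-1) mod 4 = 3 into the melted columns → Sep.
So row 8 is (AC024, Sep, 377); balance = 377.

377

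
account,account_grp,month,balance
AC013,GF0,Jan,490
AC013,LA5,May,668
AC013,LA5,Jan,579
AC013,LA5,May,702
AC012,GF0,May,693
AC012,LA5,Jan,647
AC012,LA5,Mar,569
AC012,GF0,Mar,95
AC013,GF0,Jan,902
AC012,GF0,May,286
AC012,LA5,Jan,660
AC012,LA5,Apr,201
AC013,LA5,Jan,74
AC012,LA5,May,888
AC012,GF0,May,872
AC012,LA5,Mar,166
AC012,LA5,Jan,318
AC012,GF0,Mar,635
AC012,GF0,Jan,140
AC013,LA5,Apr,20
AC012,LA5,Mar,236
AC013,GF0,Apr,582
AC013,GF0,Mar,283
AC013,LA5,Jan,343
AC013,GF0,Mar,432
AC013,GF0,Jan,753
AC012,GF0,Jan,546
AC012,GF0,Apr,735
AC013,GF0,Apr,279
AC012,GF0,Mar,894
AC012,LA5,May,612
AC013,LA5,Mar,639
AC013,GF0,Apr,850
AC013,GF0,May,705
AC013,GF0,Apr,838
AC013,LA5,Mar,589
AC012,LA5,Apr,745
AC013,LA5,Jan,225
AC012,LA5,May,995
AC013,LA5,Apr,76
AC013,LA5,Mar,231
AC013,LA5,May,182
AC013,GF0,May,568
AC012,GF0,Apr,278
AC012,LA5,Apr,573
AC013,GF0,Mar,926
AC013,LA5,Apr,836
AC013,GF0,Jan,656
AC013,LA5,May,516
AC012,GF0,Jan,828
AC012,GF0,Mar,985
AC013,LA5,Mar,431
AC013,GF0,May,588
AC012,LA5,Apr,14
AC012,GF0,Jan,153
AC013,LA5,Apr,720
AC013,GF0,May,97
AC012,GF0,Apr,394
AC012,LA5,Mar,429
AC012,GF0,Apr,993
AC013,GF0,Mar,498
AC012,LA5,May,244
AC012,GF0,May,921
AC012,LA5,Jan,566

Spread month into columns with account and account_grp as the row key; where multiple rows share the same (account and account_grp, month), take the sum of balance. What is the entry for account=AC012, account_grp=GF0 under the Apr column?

Rows with account=AC012, account_grp=GF0 and month=Apr: balance values are 735, 278, 394, 993.
735 + 278 + 394 + 993 = 2400.

2400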